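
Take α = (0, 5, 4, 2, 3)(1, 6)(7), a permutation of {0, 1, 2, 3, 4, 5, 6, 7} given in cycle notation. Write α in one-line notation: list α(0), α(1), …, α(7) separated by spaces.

5 6 3 0 2 4 1 7

Each element maps to the next entry in its cycle (wrapping to the front): 0↦5, 1↦6, 2↦3, 3↦0, 4↦2, 5↦4, 6↦1, 7↦7.
So the one-line form is 5 6 3 0 2 4 1 7.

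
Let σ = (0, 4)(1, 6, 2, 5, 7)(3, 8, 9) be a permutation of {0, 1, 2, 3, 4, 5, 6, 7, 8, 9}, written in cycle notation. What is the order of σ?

The cycle type of σ is (5, 3, 2).
The order of σ is the least common multiple of its cycle lengths: lcm(5, 3, 2) = 30.

30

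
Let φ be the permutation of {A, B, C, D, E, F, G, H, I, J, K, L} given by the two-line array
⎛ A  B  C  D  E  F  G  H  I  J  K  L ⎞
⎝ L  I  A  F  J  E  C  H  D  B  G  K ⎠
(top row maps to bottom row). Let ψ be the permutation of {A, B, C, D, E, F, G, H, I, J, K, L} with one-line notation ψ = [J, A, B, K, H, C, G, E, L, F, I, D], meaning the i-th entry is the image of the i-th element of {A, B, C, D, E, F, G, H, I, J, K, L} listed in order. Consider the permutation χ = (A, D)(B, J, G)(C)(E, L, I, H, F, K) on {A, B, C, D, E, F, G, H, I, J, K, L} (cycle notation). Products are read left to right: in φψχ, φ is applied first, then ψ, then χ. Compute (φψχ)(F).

F

Apply the permutations in order: φ(F) = E, then ψ(E) = H, then χ(H) = F. So (φψχ)(F) = F.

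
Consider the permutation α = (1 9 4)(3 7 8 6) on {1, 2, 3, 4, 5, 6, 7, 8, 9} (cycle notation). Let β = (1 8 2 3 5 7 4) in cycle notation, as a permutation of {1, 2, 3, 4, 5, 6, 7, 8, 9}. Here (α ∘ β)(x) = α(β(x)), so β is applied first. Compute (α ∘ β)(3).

5

β(3) = 5, then α(5) = 5; composing gives (α ∘ β)(3) = 5.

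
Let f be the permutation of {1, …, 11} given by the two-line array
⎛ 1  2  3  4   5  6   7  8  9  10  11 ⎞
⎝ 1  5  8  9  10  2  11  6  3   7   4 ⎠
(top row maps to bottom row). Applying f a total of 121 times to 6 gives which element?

Tracing 6 → 2 → … returns to 6 after 10 steps, so 6 lies in a 10-cycle (2, 5, 10, 7, 11, 4, 9, 3, 8, 6).
Since the cycle has length 10, f^121 acts on it the same as f^1 (121 mod 10 = 1).
Advancing 1 step from 6: 6 → 2.

2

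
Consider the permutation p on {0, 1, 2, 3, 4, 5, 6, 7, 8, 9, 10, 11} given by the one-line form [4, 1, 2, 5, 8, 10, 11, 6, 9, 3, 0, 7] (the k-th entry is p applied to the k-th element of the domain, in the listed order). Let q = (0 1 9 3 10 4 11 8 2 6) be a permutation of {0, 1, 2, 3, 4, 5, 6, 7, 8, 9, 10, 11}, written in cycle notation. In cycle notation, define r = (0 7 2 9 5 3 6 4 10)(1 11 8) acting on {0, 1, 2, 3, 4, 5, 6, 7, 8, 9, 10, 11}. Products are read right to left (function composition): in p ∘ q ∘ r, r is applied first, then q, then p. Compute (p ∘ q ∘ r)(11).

2

(p ∘ q ∘ r)(11) = p(q(r(11))). r(11) = 8, then q(8) = 2, then p(2) = 2, so the result is 2.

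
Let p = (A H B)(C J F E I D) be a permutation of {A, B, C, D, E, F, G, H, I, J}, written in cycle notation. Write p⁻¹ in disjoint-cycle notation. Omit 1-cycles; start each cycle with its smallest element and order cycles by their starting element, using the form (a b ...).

The inverse reverses each cycle.
Reversing each cycle of p and rotating so the smallest element leads gives (A B H)(C D I E F J).

(A B H)(C D I E F J)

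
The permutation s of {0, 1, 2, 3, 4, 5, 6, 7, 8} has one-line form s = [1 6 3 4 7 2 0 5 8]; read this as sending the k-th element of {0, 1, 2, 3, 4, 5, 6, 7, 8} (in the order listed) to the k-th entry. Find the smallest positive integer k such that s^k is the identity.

15

The disjoint-cycle form of s has cycle lengths 5, 3, 1.
The order of s is the least common multiple of its cycle lengths: lcm(5, 3) = 15.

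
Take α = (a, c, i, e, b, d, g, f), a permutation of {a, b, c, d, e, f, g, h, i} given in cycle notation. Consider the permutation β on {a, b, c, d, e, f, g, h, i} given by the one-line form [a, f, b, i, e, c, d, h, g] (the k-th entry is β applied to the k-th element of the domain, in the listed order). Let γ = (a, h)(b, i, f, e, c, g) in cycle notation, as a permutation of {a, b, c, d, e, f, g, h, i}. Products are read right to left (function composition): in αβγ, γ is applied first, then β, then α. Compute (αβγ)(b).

f

Chase b: γ(b) = i; β(i) = g; α(g) = f. Hence (αβγ)(b) = f.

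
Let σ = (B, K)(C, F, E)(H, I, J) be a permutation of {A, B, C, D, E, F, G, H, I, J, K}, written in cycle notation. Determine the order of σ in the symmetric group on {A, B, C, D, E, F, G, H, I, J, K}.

The cycle type of σ is (3, 3, 2, 1, 1, 1).
Since disjoint cycles commute, ord(σ) = lcm(3, 3, 2) = 6.

6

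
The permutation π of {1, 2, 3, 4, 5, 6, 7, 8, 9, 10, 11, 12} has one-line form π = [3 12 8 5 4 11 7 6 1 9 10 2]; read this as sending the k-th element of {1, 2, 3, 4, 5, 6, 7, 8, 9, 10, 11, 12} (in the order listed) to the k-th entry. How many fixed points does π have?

1

The fixed points (elements with π(x) = x) are {7}, so there is 1.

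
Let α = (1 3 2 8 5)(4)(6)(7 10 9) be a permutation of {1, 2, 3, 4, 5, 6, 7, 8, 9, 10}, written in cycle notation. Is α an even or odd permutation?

The cycle lengths are 5, 3, 1, 1.
A cycle is odd iff its length is even; α has 0 even-length cycles, so sgn(α) = (−1)^0 and α is even.

even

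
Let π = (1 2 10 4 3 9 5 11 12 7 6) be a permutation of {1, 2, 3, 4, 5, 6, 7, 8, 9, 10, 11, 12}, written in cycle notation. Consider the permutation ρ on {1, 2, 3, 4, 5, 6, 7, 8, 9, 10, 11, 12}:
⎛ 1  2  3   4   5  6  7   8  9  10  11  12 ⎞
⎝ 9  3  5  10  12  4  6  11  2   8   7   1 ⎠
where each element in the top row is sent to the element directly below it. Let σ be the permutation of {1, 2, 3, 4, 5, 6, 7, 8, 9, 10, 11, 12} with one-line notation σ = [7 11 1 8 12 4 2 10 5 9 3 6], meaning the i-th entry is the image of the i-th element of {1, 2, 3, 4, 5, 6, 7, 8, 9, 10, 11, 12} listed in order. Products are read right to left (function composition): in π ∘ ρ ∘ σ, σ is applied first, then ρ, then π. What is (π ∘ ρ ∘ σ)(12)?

3

Apply the permutations in order: σ(12) = 6, then ρ(6) = 4, then π(4) = 3. So (π ∘ ρ ∘ σ)(12) = 3.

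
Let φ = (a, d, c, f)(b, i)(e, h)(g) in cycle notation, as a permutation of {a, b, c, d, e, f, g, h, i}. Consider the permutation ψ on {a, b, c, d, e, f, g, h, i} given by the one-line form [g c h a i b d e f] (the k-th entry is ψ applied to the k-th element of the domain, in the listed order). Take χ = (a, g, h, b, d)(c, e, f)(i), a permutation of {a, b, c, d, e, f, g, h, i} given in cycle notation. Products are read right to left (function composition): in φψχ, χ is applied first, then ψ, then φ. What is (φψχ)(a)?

(φψχ)(a) = φ(ψ(χ(a))). χ(a) = g, then ψ(g) = d, then φ(d) = c, so the result is c.

c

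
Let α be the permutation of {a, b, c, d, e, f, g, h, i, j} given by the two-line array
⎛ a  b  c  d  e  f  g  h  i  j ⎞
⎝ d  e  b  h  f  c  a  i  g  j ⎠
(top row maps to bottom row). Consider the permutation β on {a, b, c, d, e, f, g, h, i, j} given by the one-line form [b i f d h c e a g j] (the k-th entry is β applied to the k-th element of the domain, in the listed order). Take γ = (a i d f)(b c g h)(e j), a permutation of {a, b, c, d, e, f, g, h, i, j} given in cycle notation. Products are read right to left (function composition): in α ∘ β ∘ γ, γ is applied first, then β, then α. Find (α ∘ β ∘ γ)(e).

j

Chase e: γ(e) = j; β(j) = j; α(j) = j. Hence (α ∘ β ∘ γ)(e) = j.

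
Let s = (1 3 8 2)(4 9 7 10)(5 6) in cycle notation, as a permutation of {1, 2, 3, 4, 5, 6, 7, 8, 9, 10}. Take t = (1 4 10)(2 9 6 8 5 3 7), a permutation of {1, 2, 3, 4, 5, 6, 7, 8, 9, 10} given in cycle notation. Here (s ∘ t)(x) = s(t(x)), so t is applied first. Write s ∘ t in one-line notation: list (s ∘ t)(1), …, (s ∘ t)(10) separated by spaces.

9 7 10 4 8 2 1 6 5 3

(s ∘ t)(x) = s(t(x)). Computing each image: s(t(1)) = s(4) = 9, s(t(2)) = s(9) = 7, s(t(3)) = s(7) = 10, s(t(4)) = s(10) = 4, s(t(5)) = s(3) = 8, s(t(6)) = s(8) = 2, s(t(7)) = s(2) = 1, s(t(8)) = s(5) = 6, s(t(9)) = s(6) = 5, s(t(10)) = s(1) = 3.
Hence s ∘ t = [9 7 10 4 8 2 1 6 5 3].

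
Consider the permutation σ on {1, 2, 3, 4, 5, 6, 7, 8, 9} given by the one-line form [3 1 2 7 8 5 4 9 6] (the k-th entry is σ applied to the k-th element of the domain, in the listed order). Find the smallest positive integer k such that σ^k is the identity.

Writing σ as disjoint cycles, the cycle lengths are 4, 3, 2.
Since disjoint cycles commute, ord(σ) = lcm(4, 3, 2) = 12.

12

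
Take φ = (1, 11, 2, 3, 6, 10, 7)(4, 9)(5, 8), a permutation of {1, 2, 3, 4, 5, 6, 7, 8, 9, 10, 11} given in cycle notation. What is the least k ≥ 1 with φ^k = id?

14

The disjoint cycles have lengths 7, 2, 2.
The order is lcm(7, 2, 2) = 14.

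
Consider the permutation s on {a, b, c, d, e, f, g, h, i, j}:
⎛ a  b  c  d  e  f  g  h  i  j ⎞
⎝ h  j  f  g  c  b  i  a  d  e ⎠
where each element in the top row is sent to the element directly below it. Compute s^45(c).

c

Tracing c → f → … returns to c after 5 steps, so c lies in a 5-cycle (b, j, e, c, f).
On a 5-cycle, s^5 is the identity, so s^45 = s^0 there (45 ≡ 0 mod 5).
So s^45(c) = c.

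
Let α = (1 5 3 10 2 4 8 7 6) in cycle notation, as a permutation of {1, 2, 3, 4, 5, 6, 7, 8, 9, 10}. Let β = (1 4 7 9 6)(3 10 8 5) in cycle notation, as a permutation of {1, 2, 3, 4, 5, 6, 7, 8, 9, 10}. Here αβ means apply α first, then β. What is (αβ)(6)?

4

First apply α: α(6) = 1, then β(1) = 4. Thus (αβ)(6) = 4.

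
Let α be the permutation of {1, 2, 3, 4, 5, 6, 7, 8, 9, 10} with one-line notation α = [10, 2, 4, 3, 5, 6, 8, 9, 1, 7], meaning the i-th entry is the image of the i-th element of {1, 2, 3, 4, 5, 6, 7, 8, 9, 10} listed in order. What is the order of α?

10

Decomposing into disjoint cycles gives cycle lengths 5, 2, 1, 1, 1.
The order is lcm(5, 2) = 10.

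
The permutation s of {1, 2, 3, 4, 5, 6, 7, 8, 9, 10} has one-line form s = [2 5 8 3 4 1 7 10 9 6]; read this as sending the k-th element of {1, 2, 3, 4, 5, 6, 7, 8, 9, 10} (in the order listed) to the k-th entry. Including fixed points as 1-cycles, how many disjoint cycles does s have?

The cycle decomposition is (1 2 5 4 3 8 10 6)(7)(9), which has 3 cycles (counting 1-cycles).

3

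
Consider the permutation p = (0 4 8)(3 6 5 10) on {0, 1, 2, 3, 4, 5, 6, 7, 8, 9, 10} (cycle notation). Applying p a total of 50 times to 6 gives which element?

6 lies in the 4-cycle (3 6 5 10).
On a 4-cycle, p^4 is the identity, so p^50 = p^2 there (50 ≡ 2 mod 4).
Stepping 2 places around the cycle: 6 → 5 → 10.

10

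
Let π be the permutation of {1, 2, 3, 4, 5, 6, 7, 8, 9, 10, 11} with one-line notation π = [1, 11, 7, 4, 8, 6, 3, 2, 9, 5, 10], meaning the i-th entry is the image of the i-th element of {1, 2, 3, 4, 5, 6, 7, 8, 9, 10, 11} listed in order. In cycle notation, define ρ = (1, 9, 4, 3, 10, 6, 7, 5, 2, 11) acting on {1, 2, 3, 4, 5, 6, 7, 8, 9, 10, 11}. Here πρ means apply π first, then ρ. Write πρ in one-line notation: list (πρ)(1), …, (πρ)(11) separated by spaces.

For each element, apply π then ρ: 1 → 1 → 9; 2 → 11 → 1; 3 → 7 → 5; 4 → 4 → 3; 5 → 8 → 8; 6 → 6 → 7; 7 → 3 → 10; 8 → 2 → 11; 9 → 9 → 4; 10 → 5 → 2; 11 → 10 → 6.
So πρ in one-line form is 9 1 5 3 8 7 10 11 4 2 6.

9 1 5 3 8 7 10 11 4 2 6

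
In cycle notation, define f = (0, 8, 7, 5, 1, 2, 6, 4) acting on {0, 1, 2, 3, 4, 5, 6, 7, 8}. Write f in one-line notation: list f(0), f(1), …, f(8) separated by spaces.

8 2 6 3 0 1 4 5 7

Each element maps to the next entry in its cycle (wrapping to the front): 0→8, 1→2, 2→6, 3→3, 4→0, 5→1, 6→4, 7→5, 8→7.
So the one-line form is 8 2 6 3 0 1 4 5 7.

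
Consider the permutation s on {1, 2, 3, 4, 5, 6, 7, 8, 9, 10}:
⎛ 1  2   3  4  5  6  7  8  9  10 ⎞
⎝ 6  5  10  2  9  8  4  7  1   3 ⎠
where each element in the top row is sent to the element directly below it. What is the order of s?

8

The disjoint-cycle form of s has cycle lengths 8, 2.
The order of s is the least common multiple of its cycle lengths: lcm(8, 2) = 8.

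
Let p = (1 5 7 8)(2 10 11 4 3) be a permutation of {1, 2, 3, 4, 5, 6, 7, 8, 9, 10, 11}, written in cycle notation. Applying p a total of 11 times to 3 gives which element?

2

3 lies in the 5-cycle (2 10 11 4 3).
On a 5-cycle, p^5 is the identity, so p^11 = p^1 there (11 ≡ 1 mod 5).
Stepping 1 place around the cycle: 3 → 2.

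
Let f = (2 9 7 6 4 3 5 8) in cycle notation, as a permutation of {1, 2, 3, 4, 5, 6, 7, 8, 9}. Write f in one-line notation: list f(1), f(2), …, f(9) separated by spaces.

1 9 5 3 8 4 6 2 7

Each element maps to the next entry in its cycle (wrapping to the front): 1↦1, 2↦9, 3↦5, 4↦3, 5↦8, 6↦4, 7↦6, 8↦2, 9↦7.
So the one-line form is 1 9 5 3 8 4 6 2 7.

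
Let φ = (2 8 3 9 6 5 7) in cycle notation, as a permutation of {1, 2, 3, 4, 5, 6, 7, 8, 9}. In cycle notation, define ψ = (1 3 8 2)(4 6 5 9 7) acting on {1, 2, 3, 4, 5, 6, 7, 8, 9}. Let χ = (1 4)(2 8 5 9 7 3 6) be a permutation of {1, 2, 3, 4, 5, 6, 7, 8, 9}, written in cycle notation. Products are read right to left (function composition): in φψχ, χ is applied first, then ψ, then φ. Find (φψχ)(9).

4

Apply the permutations in order: χ(9) = 7, then ψ(7) = 4, then φ(4) = 4. So (φψχ)(9) = 4.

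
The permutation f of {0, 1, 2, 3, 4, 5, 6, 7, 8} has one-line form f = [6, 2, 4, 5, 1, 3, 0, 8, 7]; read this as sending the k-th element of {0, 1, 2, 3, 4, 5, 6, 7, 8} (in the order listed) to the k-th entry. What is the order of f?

6

Writing f as disjoint cycles, the cycle lengths are 3, 2, 2, 2.
Since disjoint cycles commute, ord(f) = lcm(3, 2, 2, 2) = 6.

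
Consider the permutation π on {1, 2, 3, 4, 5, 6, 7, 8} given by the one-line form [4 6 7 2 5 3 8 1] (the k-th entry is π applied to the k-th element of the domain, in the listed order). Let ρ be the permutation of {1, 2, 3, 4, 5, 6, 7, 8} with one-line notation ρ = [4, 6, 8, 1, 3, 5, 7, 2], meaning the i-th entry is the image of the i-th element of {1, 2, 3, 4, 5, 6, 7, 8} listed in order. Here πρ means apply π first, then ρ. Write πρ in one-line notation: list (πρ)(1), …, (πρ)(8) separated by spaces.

Chase each element through π then ρ: 1 → 4 → 1; 2 → 6 → 5; 3 → 7 → 7; 4 → 2 → 6; 5 → 5 → 3; 6 → 3 → 8; 7 → 8 → 2; 8 → 1 → 4.
Collecting the images, πρ = [1 5 7 6 3 8 2 4].

1 5 7 6 3 8 2 4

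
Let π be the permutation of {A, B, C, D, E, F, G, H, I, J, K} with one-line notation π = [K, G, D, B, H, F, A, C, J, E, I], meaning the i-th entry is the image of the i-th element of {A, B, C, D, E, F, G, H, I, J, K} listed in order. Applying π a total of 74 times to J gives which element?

D

Tracing J → E → … returns to J after 10 steps, so J lies in a 10-cycle (A, K, I, J, E, H, C, D, B, G).
Powers repeat with period 10 on this cycle, and 74 mod 10 = 4, so π^74(J) = π^4(J).
Advancing 4 steps from J: J → E → H → C → D.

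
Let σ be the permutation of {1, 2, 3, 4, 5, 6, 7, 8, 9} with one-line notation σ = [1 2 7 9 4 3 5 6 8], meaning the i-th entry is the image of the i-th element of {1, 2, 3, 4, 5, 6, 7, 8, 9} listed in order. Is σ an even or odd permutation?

even

In disjoint-cycle form the cycle lengths are 7, 1, 1.
A cycle is odd iff its length is even; σ has 0 even-length cycles, so sgn(σ) = (−1)^0 and σ is even.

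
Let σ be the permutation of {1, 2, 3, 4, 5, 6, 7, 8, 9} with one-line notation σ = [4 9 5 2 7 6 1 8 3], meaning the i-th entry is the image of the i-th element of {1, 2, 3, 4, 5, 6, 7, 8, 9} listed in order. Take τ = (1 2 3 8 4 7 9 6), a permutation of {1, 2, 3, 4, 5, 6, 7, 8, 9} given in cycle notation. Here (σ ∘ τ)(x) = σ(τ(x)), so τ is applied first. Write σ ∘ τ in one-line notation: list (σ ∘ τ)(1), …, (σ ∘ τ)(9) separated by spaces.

9 5 8 1 7 4 3 2 6

For each element, apply τ then σ: 1 → 2 → 9; 2 → 3 → 5; 3 → 8 → 8; 4 → 7 → 1; 5 → 5 → 7; 6 → 1 → 4; 7 → 9 → 3; 8 → 4 → 2; 9 → 6 → 6.
Collecting the images, σ ∘ τ = [9 5 8 1 7 4 3 2 6].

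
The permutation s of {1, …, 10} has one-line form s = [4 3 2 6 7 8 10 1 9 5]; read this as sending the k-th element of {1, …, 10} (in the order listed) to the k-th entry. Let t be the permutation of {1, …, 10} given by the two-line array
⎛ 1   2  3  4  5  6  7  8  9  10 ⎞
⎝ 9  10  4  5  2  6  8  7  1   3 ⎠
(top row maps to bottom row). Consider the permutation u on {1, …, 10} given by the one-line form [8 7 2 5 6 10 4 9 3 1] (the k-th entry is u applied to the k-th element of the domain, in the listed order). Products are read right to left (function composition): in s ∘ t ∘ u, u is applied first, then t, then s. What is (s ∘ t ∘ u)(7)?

Chase 7: u(7) = 4; t(4) = 5; s(5) = 7. Hence (s ∘ t ∘ u)(7) = 7.

7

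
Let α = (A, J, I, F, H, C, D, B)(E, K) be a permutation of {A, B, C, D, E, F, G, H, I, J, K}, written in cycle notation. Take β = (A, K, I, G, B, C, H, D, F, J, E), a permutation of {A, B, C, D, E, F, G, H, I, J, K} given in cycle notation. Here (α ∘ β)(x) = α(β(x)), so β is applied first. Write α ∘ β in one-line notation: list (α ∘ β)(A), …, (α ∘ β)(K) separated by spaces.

E D C H J I A B G K F

Chase each element through β then α: A → K → E; B → C → D; C → H → C; D → F → H; E → A → J; F → J → I; G → B → A; H → D → B; I → G → G; J → E → K; K → I → F.
So α ∘ β in one-line form is E D C H J I A B G K F.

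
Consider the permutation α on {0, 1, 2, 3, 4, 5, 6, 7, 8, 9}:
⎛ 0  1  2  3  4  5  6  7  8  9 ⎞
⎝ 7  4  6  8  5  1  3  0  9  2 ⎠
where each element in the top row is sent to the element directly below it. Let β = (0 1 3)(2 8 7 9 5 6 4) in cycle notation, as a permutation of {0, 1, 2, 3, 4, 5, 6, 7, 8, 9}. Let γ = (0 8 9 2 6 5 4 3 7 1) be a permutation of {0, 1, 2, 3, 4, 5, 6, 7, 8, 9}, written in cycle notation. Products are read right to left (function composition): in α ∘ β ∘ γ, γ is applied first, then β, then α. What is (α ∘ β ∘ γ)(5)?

6

Apply the permutations in order: γ(5) = 4, then β(4) = 2, then α(2) = 6. So (α ∘ β ∘ γ)(5) = 6.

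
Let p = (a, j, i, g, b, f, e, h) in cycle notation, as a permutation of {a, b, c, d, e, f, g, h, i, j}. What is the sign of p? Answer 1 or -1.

The cycle lengths are 8, 1, 1.
A cycle of length ℓ contributes ℓ−1 transpositions, so p is a product of 7 transpositions — odd.

-1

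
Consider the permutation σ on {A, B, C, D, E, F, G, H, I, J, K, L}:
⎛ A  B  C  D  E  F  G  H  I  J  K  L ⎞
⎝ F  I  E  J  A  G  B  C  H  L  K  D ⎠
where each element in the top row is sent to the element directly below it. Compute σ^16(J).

L

Tracing J → L → … returns to J after 3 steps, so J lies in a 3-cycle (D J L).
Since the cycle has length 3, σ^16 acts on it the same as σ^1 (16 mod 3 = 1).
Advancing 1 step from J: J → L.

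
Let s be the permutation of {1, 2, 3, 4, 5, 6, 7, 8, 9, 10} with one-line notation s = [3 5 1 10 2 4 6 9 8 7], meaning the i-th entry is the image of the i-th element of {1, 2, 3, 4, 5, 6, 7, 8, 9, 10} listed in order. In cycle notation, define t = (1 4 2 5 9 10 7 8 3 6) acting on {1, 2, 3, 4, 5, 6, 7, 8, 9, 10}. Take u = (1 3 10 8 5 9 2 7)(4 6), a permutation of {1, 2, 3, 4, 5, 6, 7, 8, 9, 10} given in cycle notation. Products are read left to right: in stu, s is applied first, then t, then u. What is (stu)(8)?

8

Chase 8: s(8) = 9; t(9) = 10; u(10) = 8. Hence (stu)(8) = 8.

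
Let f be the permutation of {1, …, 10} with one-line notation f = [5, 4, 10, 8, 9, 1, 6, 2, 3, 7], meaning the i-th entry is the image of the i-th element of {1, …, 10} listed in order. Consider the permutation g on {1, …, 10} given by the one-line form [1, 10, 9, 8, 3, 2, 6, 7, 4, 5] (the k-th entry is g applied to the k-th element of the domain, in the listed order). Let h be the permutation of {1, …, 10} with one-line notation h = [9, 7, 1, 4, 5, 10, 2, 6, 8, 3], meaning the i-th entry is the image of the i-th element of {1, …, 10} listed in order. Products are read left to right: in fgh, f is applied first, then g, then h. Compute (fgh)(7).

Apply the permutations in order: f(7) = 6, then g(6) = 2, then h(2) = 7. So (fgh)(7) = 7.

7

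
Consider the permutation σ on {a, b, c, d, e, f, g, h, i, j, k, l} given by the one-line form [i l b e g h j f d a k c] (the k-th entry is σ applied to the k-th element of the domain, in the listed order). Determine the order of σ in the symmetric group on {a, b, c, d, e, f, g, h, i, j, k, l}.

Writing σ as disjoint cycles, the cycle lengths are 6, 3, 2, 1.
The order of σ is the least common multiple of its cycle lengths: lcm(6, 3, 2) = 6.

6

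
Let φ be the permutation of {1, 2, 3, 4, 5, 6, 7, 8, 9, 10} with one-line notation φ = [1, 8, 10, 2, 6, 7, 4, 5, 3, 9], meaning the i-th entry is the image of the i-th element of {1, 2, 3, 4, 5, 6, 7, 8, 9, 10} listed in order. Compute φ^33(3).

Tracing 3 → 10 → … returns to 3 after 3 steps, so 3 lies in a 3-cycle (3, 10, 9).
Powers repeat with period 3 on this cycle, and 33 mod 3 = 0, so φ^33(3) = φ^0(3).
So φ^33(3) = 3.

3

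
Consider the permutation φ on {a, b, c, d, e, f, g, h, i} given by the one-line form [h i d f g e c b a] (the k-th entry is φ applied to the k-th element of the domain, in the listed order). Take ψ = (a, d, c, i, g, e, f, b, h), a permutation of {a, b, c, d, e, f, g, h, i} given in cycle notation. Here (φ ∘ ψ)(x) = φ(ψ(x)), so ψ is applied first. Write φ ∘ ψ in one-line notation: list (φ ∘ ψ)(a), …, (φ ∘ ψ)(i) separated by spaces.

f b a d e i g h c

(φ ∘ ψ)(x) = φ(ψ(x)). Computing each image: φ(ψ(a)) = φ(d) = f, φ(ψ(b)) = φ(h) = b, φ(ψ(c)) = φ(i) = a, φ(ψ(d)) = φ(c) = d, φ(ψ(e)) = φ(f) = e, φ(ψ(f)) = φ(b) = i, φ(ψ(g)) = φ(e) = g, φ(ψ(h)) = φ(a) = h, φ(ψ(i)) = φ(g) = c.
Hence φ ∘ ψ = [f b a d e i g h c].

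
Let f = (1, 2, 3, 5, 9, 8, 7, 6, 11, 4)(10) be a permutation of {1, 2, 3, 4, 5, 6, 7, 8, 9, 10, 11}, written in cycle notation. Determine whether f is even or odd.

odd

The cycle lengths are 10, 1.
A cycle of length ℓ contributes ℓ−1 transpositions, so f is a product of 9 transpositions — odd.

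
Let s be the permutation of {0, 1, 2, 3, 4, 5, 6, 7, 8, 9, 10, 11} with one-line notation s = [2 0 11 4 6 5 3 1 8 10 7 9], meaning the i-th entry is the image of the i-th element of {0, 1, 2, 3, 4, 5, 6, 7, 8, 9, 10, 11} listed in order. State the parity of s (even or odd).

even

In disjoint-cycle form the cycle lengths are 7, 3, 1, 1.
A cycle of length ℓ contributes ℓ−1 transpositions, so s is a product of 6 + 2 = 8 transpositions — even.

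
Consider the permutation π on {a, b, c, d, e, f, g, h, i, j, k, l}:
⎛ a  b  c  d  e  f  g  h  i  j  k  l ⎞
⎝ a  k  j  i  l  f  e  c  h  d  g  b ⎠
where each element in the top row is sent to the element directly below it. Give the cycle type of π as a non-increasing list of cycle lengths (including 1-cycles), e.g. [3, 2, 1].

The disjoint cycles are (a)(b, k, g, e, l)(c, j, d, i, h)(f), with lengths 5, 5, 1, 1 in non-increasing order.

[5, 5, 1, 1]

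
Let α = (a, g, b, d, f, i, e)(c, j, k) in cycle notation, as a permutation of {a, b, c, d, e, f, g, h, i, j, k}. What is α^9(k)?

k

k lies in the 3-cycle (c, j, k).
Powers repeat with period 3 on this cycle, and 9 mod 3 = 0, so α^9(k) = α^0(k).
So α^9(k) = k.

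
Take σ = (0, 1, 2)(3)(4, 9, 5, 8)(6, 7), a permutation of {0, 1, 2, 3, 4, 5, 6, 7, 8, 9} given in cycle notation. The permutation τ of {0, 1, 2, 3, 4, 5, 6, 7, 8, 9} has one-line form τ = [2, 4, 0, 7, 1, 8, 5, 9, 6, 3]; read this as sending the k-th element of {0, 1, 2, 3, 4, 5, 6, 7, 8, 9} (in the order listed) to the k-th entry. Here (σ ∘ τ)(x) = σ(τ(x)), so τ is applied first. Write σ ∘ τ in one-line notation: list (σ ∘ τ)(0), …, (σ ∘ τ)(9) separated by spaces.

0 9 1 6 2 4 8 5 7 3

For each element, apply τ then σ: 0 → 2 → 0; 1 → 4 → 9; 2 → 0 → 1; 3 → 7 → 6; 4 → 1 → 2; 5 → 8 → 4; 6 → 5 → 8; 7 → 9 → 5; 8 → 6 → 7; 9 → 3 → 3.
So σ ∘ τ in one-line form is 0 9 1 6 2 4 8 5 7 3.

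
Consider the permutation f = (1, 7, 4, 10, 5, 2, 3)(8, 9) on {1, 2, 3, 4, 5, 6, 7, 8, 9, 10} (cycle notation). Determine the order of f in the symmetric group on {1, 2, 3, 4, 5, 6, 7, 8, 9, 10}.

The cycle type of f is (7, 2, 1).
The order is lcm(7, 2) = 14.

14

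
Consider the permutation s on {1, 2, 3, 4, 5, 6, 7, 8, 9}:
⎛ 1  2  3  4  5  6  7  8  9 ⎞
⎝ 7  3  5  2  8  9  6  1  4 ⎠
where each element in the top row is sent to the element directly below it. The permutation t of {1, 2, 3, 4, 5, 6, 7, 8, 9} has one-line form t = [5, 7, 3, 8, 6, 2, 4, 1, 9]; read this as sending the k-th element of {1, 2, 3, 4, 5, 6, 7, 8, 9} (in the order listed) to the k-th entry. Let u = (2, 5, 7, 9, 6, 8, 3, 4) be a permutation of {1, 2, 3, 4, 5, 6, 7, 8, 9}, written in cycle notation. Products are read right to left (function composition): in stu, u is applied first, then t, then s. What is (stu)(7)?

4

(stu)(7) = s(t(u(7))). u(7) = 9, then t(9) = 9, then s(9) = 4, so the result is 4.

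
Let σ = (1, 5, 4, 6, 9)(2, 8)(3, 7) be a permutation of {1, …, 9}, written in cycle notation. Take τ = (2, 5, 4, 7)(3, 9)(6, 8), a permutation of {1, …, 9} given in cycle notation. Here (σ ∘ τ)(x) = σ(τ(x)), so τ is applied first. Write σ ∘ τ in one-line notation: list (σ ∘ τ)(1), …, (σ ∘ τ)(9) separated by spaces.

5 4 1 3 6 2 8 9 7

For each element, apply τ then σ: 1 → 1 → 5; 2 → 5 → 4; 3 → 9 → 1; 4 → 7 → 3; 5 → 4 → 6; 6 → 8 → 2; 7 → 2 → 8; 8 → 6 → 9; 9 → 3 → 7.
So σ ∘ τ in one-line form is 5 4 1 3 6 2 8 9 7.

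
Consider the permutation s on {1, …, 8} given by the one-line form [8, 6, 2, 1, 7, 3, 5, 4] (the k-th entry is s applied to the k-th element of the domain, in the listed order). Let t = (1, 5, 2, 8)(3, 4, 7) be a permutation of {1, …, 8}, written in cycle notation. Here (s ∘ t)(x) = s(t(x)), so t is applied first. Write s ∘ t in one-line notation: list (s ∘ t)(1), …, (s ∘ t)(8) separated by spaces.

For each element, apply t then s: 1 → 5 → 7; 2 → 8 → 4; 3 → 4 → 1; 4 → 7 → 5; 5 → 2 → 6; 6 → 6 → 3; 7 → 3 → 2; 8 → 1 → 8.
So s ∘ t in one-line form is 7 4 1 5 6 3 2 8.

7 4 1 5 6 3 2 8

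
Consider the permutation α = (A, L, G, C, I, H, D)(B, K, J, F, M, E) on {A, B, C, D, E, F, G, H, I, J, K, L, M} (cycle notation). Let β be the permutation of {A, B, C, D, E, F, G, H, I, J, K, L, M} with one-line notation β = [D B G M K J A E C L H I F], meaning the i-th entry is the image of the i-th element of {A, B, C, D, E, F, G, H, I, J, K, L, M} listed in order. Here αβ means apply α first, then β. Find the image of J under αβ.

J

First apply α: α(J) = F, then β(F) = J. Thus (αβ)(J) = J.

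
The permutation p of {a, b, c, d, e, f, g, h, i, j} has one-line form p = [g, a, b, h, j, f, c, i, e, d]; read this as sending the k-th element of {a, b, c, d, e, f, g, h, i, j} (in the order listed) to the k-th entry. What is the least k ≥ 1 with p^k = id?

Decomposing into disjoint cycles gives cycle lengths 5, 4, 1.
The order is lcm(5, 4) = 20.

20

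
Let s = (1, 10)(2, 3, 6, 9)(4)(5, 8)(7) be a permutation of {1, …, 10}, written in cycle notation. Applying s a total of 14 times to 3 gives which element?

9

3 lies in the 4-cycle (2, 3, 6, 9).
Since the cycle has length 4, s^14 acts on it the same as s^2 (14 mod 4 = 2).
Stepping 2 places around the cycle: 3 → 6 → 9.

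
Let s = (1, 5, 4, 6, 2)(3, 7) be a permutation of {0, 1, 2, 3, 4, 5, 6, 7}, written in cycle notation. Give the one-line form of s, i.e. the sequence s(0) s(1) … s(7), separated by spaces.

0 5 1 7 6 4 2 3

Each element maps to the next entry in its cycle (wrapping to the front): 0→0, 1→5, 2→1, 3→7, 4→6, 5→4, 6→2, 7→3.
So the one-line form is 0 5 1 7 6 4 2 3.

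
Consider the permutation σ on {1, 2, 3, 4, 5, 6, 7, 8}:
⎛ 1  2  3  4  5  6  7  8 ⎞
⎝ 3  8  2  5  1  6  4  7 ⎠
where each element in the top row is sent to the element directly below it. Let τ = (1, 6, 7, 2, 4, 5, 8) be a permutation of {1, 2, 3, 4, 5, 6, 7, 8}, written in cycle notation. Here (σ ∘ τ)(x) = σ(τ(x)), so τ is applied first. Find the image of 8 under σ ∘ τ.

3

First apply τ: τ(8) = 1, then σ(1) = 3. Thus (σ ∘ τ)(8) = 3.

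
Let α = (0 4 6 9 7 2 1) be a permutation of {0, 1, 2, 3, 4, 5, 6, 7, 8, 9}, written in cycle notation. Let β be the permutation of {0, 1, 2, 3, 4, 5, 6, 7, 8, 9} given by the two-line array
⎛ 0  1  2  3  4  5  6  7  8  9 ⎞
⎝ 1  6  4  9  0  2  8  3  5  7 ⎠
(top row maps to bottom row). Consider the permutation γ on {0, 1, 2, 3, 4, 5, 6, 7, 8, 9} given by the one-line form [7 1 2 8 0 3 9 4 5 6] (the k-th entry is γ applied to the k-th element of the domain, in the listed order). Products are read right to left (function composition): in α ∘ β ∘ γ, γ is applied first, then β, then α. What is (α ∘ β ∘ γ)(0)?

3

Apply the permutations in order: γ(0) = 7, then β(7) = 3, then α(3) = 3. So (α ∘ β ∘ γ)(0) = 3.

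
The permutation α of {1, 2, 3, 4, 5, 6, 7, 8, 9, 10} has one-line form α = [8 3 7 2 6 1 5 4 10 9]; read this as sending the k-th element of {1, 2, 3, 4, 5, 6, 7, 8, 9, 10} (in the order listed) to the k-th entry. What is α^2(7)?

Tracing 7 → 5 → … returns to 7 after 8 steps, so 7 lies in an 8-cycle (1, 8, 4, 2, 3, 7, 5, 6).
Advancing 2 steps from 7: 7 → 5 → 6.

6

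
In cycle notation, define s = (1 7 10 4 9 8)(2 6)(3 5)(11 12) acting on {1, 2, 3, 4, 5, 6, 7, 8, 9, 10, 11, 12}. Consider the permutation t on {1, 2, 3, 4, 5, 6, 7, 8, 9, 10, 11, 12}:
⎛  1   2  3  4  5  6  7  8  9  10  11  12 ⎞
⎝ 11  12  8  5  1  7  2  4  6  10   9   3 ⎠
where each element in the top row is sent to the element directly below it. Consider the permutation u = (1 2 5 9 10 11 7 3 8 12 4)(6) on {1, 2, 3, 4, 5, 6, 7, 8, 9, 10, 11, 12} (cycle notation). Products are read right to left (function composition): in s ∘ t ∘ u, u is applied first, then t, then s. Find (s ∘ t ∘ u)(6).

10

(s ∘ t ∘ u)(6) = s(t(u(6))). u(6) = 6, then t(6) = 7, then s(7) = 10, so the result is 10.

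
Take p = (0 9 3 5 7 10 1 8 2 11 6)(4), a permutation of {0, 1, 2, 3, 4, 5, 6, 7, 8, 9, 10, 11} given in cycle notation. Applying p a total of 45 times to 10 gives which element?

1

10 lies in the 11-cycle (0 9 3 5 7 10 1 8 2 11 6).
On an 11-cycle, p^11 is the identity, so p^45 = p^1 there (45 ≡ 1 mod 11).
Stepping 1 place around the cycle: 10 → 1.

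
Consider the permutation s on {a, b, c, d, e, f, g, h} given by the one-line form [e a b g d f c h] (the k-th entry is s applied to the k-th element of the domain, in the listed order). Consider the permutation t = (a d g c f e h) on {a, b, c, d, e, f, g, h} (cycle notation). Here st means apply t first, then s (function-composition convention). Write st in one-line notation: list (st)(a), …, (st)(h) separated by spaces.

g a f c h d b e

(st)(x) = s(t(x)). Computing each image: s(t(a)) = s(d) = g, s(t(b)) = s(b) = a, s(t(c)) = s(f) = f, s(t(d)) = s(g) = c, s(t(e)) = s(h) = h, s(t(f)) = s(e) = d, s(t(g)) = s(c) = b, s(t(h)) = s(a) = e.
Hence st = [g a f c h d b e].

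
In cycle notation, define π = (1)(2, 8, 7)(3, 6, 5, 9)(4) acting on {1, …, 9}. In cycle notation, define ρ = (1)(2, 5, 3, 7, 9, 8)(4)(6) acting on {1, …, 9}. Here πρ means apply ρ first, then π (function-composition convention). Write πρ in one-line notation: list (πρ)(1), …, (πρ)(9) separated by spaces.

1 9 2 4 6 5 3 8 7

(πρ)(x) = π(ρ(x)). Computing each image: π(ρ(1)) = π(1) = 1, π(ρ(2)) = π(5) = 9, π(ρ(3)) = π(7) = 2, π(ρ(4)) = π(4) = 4, π(ρ(5)) = π(3) = 6, π(ρ(6)) = π(6) = 5, π(ρ(7)) = π(9) = 3, π(ρ(8)) = π(2) = 8, π(ρ(9)) = π(8) = 7.
Hence πρ = [1 9 2 4 6 5 3 8 7].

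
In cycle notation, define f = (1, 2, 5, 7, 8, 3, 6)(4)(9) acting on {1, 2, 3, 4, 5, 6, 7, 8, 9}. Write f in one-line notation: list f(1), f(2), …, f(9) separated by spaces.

2 5 6 4 7 1 8 3 9

Image by image: 1↦2, 2↦5, 3↦6, 4↦4, 5↦7, 6↦1, 7↦8, 8↦3, 9↦9.
Listing these in domain order gives 2 5 6 4 7 1 8 3 9.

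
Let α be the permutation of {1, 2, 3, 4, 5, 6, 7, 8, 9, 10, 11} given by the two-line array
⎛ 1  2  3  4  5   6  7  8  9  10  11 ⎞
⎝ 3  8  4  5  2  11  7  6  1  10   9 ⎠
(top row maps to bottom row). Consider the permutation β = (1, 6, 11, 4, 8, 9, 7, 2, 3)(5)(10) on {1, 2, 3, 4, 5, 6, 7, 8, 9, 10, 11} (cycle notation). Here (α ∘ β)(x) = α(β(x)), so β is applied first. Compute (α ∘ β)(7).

First apply β: β(7) = 2, then α(2) = 8. Thus (α ∘ β)(7) = 8.

8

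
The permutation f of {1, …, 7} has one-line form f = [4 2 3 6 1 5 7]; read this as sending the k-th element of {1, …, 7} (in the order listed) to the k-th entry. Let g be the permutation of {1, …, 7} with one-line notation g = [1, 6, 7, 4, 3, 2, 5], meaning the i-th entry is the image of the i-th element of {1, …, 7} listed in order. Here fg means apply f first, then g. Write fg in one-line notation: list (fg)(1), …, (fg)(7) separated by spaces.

4 6 7 2 1 3 5

Chase each element through f then g: 1 → 4 → 4; 2 → 2 → 6; 3 → 3 → 7; 4 → 6 → 2; 5 → 1 → 1; 6 → 5 → 3; 7 → 7 → 5.
So fg in one-line form is 4 6 7 2 1 3 5.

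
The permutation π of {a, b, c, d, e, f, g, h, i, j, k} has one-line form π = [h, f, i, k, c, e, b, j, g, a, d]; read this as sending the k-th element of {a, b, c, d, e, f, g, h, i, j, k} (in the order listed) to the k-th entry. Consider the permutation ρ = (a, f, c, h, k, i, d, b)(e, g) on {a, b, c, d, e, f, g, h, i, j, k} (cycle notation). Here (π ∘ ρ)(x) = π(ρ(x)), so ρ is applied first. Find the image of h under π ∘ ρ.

d

(π ∘ ρ)(h) = π(ρ(h)). ρ(h) = k, then π(k) = d. So (π ∘ ρ)(h) = d.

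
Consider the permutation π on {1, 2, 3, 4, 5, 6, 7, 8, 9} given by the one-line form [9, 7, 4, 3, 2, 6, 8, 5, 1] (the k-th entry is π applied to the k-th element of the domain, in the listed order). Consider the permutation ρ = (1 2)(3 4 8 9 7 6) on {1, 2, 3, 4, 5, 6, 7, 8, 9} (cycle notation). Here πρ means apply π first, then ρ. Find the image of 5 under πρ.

1

First apply π: π(5) = 2, then ρ(2) = 1. Thus (πρ)(5) = 1.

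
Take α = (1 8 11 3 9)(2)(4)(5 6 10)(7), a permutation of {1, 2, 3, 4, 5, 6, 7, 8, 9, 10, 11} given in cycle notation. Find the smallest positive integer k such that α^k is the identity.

15

The cycle type of α is (5, 3, 1, 1, 1).
The order is lcm(5, 3) = 15.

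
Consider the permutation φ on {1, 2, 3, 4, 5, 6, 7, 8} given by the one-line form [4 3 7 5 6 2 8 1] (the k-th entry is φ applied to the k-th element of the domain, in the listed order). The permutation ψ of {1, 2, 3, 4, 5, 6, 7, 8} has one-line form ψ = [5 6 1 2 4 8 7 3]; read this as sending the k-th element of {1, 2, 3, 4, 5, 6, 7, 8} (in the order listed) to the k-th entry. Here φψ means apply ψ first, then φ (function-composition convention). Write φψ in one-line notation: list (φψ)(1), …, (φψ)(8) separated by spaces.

6 2 4 3 5 1 8 7

For each element, apply ψ then φ: 1 → 5 → 6; 2 → 6 → 2; 3 → 1 → 4; 4 → 2 → 3; 5 → 4 → 5; 6 → 8 → 1; 7 → 7 → 8; 8 → 3 → 7.
Collecting the images, φψ = [6 2 4 3 5 1 8 7].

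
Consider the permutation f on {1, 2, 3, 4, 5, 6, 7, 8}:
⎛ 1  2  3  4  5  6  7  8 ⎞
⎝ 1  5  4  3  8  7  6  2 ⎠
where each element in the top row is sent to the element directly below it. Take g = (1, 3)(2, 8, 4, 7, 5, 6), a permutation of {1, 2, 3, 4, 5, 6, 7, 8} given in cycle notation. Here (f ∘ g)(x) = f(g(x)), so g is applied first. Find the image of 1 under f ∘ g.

4

g(1) = 3, then f(3) = 4; composing gives (f ∘ g)(1) = 4.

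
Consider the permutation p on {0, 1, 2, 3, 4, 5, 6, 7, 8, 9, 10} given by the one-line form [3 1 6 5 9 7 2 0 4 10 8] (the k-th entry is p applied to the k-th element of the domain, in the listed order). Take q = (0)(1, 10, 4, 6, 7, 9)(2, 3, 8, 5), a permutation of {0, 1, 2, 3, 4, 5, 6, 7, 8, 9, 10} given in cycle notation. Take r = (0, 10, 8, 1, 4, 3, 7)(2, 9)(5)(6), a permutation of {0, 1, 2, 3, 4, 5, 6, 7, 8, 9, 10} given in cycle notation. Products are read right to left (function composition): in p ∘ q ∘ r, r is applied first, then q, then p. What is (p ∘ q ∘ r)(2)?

(p ∘ q ∘ r)(2) = p(q(r(2))). r(2) = 9, then q(9) = 1, then p(1) = 1, so the result is 1.

1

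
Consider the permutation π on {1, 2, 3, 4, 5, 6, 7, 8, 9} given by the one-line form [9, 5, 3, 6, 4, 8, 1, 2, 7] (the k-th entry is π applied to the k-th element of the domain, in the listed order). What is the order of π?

15

Writing π as disjoint cycles, the cycle lengths are 5, 3, 1.
The order of π is the least common multiple of its cycle lengths: lcm(5, 3) = 15.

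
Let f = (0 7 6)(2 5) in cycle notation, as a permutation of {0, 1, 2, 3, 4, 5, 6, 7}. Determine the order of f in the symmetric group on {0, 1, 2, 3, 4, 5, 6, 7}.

6

The cycle type of f is (3, 2, 1, 1, 1).
Since disjoint cycles commute, ord(f) = lcm(3, 2) = 6.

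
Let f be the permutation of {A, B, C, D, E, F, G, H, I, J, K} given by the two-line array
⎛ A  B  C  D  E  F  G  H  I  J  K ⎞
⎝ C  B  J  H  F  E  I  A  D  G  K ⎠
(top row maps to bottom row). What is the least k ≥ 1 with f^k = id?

Decomposing into disjoint cycles gives cycle lengths 7, 2, 1, 1.
The order is lcm(7, 2) = 14.

14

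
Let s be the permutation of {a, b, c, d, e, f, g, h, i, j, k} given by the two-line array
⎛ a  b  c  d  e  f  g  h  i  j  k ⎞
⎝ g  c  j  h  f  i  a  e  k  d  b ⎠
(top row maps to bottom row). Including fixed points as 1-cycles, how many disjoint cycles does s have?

The cycle decomposition is (a g)(b c j d h e f i k), which has 2 cycles (counting 1-cycles).

2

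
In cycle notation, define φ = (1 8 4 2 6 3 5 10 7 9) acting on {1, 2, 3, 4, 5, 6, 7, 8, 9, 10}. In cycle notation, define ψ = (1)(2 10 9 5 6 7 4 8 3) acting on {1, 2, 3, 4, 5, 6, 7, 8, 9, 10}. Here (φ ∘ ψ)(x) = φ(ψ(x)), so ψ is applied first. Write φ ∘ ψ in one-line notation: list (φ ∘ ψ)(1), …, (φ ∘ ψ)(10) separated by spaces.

(φ ∘ ψ)(x) = φ(ψ(x)). Computing each image: φ(ψ(1)) = φ(1) = 8, φ(ψ(2)) = φ(10) = 7, φ(ψ(3)) = φ(2) = 6, φ(ψ(4)) = φ(8) = 4, φ(ψ(5)) = φ(6) = 3, φ(ψ(6)) = φ(7) = 9, φ(ψ(7)) = φ(4) = 2, φ(ψ(8)) = φ(3) = 5, φ(ψ(9)) = φ(5) = 10, φ(ψ(10)) = φ(9) = 1.
Hence φ ∘ ψ = [8 7 6 4 3 9 2 5 10 1].

8 7 6 4 3 9 2 5 10 1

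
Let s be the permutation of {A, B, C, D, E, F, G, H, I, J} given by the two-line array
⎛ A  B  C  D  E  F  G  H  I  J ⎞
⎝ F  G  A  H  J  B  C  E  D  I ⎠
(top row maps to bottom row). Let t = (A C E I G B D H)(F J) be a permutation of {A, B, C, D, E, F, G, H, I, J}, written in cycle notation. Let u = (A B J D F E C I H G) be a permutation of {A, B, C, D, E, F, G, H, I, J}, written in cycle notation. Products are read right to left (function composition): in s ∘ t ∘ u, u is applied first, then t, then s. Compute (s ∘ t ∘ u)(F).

Apply the permutations in order: u(F) = E, then t(E) = I, then s(I) = D. So (s ∘ t ∘ u)(F) = D.

D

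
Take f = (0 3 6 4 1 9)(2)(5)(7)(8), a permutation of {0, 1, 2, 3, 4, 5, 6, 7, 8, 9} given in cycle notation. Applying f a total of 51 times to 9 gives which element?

9 lies in the 6-cycle (0 3 6 4 1 9).
Since the cycle has length 6, f^51 acts on it the same as f^3 (51 mod 6 = 3).
Stepping 3 places around the cycle: 9 → 0 → 3 → 6.

6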